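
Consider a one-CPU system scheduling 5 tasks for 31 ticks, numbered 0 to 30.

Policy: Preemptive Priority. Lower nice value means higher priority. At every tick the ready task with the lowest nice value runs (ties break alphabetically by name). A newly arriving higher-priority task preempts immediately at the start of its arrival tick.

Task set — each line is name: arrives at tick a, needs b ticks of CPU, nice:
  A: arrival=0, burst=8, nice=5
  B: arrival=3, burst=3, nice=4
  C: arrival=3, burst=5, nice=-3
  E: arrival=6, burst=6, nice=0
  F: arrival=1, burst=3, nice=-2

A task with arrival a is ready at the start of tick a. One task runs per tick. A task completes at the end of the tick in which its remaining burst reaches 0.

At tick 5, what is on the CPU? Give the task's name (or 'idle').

t=0: ready={A} → run A
t=1: ready={A,F} → run F
t=2: ready={A,F} → run F
t=3: ready={A,B,C,F} → run C
t=4: ready={A,B,C,F} → run C
t=5: ready={A,B,C,F} → run C
t=6: ready={A,B,C,E,F} → run C
t=7: ready={A,B,C,E,F} → run C
t=8: ready={A,B,E,F} → run F
t=9: ready={A,B,E} → run E
t=10: ready={A,B,E} → run E
t=11: ready={A,B,E} → run E
t=12: ready={A,B,E} → run E
t=13: ready={A,B,E} → run E
t=14: ready={A,B,E} → run E
t=15: ready={A,B} → run B
t=16: ready={A,B} → run B
t=17: ready={A,B} → run B
t=18: ready={A} → run A
t=19: ready={A} → run A
t=20: ready={A} → run A
t=21: ready={A} → run A
t=22: ready={A} → run A
t=23: ready={A} → run A
t=24: ready={A} → run A
t=25: (idle)
t=26: (idle)
t=27: (idle)
t=28: (idle)
t=29: (idle)
t=30: (idle)

running at tick 5 = C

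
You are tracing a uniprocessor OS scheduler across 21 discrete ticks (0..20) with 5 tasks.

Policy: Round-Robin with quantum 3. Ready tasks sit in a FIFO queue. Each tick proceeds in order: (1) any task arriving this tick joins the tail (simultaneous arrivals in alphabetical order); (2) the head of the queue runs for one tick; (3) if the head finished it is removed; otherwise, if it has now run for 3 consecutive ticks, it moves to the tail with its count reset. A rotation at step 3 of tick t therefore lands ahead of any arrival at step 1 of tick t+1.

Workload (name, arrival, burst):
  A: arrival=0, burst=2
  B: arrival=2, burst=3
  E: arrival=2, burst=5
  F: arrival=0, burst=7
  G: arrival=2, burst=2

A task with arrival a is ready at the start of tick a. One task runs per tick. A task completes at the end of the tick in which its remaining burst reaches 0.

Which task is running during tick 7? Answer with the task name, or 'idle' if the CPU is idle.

running at tick 7 = B

t=0: queue=[A,F] q_used=0 → run A
t=1: queue=[A,F] q_used=1 → run A
t=2: queue=[F,B,E,G] q_used=0 → run F
t=3: queue=[F,B,E,G] q_used=1 → run F
t=4: queue=[F,B,E,G] q_used=2 → run F
t=5: queue=[B,E,G,F] q_used=0 → run B
t=6: queue=[B,E,G,F] q_used=1 → run B
t=7: queue=[B,E,G,F] q_used=2 → run B
t=8: queue=[E,G,F] q_used=0 → run E
t=9: queue=[E,G,F] q_used=1 → run E
t=10: queue=[E,G,F] q_used=2 → run E
t=11: queue=[G,F,E] q_used=0 → run G
t=12: queue=[G,F,E] q_used=1 → run G
t=13: queue=[F,E] q_used=0 → run F
t=14: queue=[F,E] q_used=1 → run F
t=15: queue=[F,E] q_used=2 → run F
t=16: queue=[E,F] q_used=0 → run E
t=17: queue=[E,F] q_used=1 → run E
t=18: queue=[F] q_used=0 → run F
t=19: (idle)
t=20: (idle)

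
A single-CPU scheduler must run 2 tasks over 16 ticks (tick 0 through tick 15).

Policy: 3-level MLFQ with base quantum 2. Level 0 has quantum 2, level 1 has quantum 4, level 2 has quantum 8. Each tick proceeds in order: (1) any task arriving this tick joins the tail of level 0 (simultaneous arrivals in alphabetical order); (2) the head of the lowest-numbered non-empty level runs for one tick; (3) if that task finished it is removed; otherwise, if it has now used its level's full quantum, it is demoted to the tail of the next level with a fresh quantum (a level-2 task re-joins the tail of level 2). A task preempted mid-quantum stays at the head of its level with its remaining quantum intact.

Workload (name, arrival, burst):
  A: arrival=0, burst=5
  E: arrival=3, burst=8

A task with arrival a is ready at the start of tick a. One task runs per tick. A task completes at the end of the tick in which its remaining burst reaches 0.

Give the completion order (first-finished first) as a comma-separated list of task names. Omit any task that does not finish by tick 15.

completion order = A, E

t=0: L0/L1/L2 = A/-/- → run A
t=1: L0/L1/L2 = A/-/- → run A
t=2: L0/L1/L2 = -/A/- → run A
t=3: L0/L1/L2 = E/A/- → run E
t=4: L0/L1/L2 = E/A/- → run E
t=5: L0/L1/L2 = -/AE/- → run A
t=6: L0/L1/L2 = -/AE/- → run A
t=7: L0/L1/L2 = -/E/- → run E
t=8: L0/L1/L2 = -/E/- → run E
t=9: L0/L1/L2 = -/E/- → run E
t=10: L0/L1/L2 = -/E/- → run E
t=11: L0/L1/L2 = -/-/E → run E
t=12: L0/L1/L2 = -/-/E → run E
t=13: (idle)
t=14: (idle)
t=15: (idle)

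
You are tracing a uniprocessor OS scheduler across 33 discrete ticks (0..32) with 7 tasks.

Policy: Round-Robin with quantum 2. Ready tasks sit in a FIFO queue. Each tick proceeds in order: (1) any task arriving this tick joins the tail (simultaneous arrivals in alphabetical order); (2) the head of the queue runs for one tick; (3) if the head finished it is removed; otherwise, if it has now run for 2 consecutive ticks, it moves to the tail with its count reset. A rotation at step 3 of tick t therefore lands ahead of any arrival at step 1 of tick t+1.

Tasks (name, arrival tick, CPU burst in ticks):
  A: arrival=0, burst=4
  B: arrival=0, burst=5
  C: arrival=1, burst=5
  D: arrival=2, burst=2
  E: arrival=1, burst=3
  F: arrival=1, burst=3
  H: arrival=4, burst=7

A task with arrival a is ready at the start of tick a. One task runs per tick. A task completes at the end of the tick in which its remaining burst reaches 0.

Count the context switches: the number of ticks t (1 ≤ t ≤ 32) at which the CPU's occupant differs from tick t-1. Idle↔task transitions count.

t=0: queue=[A,B] q_used=0 → run A
t=1: queue=[A,B,C,E,F] q_used=1 → run A
t=2: queue=[B,C,E,F,A,D] q_used=0 → run B
t=3: queue=[B,C,E,F,A,D] q_used=1 → run B
t=4: queue=[C,E,F,A,D,B,H] q_used=0 → run C
t=5: queue=[C,E,F,A,D,B,H] q_used=1 → run C
t=6: queue=[E,F,A,D,B,H,C] q_used=0 → run E
t=7: queue=[E,F,A,D,B,H,C] q_used=1 → run E
t=8: queue=[F,A,D,B,H,C,E] q_used=0 → run F
t=9: queue=[F,A,D,B,H,C,E] q_used=1 → run F
t=10: queue=[A,D,B,H,C,E,F] q_used=0 → run A
t=11: queue=[A,D,B,H,C,E,F] q_used=1 → run A
t=12: queue=[D,B,H,C,E,F] q_used=0 → run D
t=13: queue=[D,B,H,C,E,F] q_used=1 → run D
t=14: queue=[B,H,C,E,F] q_used=0 → run B
t=15: queue=[B,H,C,E,F] q_used=1 → run B
t=16: queue=[H,C,E,F,B] q_used=0 → run H
t=17: queue=[H,C,E,F,B] q_used=1 → run H
t=18: queue=[C,E,F,B,H] q_used=0 → run C
t=19: queue=[C,E,F,B,H] q_used=1 → run C
t=20: queue=[E,F,B,H,C] q_used=0 → run E
t=21: queue=[F,B,H,C] q_used=0 → run F
t=22: queue=[B,H,C] q_used=0 → run B
t=23: queue=[H,C] q_used=0 → run H
t=24: queue=[H,C] q_used=1 → run H
t=25: queue=[C,H] q_used=0 → run C
t=26: queue=[H] q_used=0 → run H
t=27: queue=[H] q_used=1 → run H
t=28: queue=[H] q_used=0 → run H
t=29: (idle)
t=30: (idle)
t=31: (idle)
t=32: (idle)

context switches = 16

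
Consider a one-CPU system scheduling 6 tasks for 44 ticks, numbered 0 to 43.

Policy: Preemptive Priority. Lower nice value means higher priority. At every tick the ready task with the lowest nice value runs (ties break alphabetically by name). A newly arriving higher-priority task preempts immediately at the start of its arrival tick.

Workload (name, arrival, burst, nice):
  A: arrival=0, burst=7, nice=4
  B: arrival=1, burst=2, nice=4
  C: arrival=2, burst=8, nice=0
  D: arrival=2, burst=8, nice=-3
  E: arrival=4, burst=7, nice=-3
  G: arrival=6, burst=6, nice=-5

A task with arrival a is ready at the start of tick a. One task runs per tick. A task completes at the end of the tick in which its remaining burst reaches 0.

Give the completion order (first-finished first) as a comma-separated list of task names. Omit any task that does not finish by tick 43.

completion order = G, D, E, C, A, B

t=0: ready={A} → run A
t=1: ready={A,B} → run A
t=2: ready={A,B,C,D} → run D
t=3: ready={A,B,C,D} → run D
t=4: ready={A,B,C,D,E} → run D
t=5: ready={A,B,C,D,E} → run D
t=6: ready={A,B,C,D,E,G} → run G
t=7: ready={A,B,C,D,E,G} → run G
t=8: ready={A,B,C,D,E,G} → run G
t=9: ready={A,B,C,D,E,G} → run G
t=10: ready={A,B,C,D,E,G} → run G
t=11: ready={A,B,C,D,E,G} → run G
t=12: ready={A,B,C,D,E} → run D
t=13: ready={A,B,C,D,E} → run D
t=14: ready={A,B,C,D,E} → run D
t=15: ready={A,B,C,D,E} → run D
t=16: ready={A,B,C,E} → run E
t=17: ready={A,B,C,E} → run E
t=18: ready={A,B,C,E} → run E
t=19: ready={A,B,C,E} → run E
t=20: ready={A,B,C,E} → run E
t=21: ready={A,B,C,E} → run E
t=22: ready={A,B,C,E} → run E
t=23: ready={A,B,C} → run C
t=24: ready={A,B,C} → run C
t=25: ready={A,B,C} → run C
t=26: ready={A,B,C} → run C
t=27: ready={A,B,C} → run C
t=28: ready={A,B,C} → run C
t=29: ready={A,B,C} → run C
t=30: ready={A,B,C} → run C
t=31: ready={A,B} → run A
t=32: ready={A,B} → run A
t=33: ready={A,B} → run A
t=34: ready={A,B} → run A
t=35: ready={A,B} → run A
t=36: ready={B} → run B
t=37: ready={B} → run B
t=38: (idle)
t=39: (idle)
t=40: (idle)
t=41: (idle)
t=42: (idle)
t=43: (idle)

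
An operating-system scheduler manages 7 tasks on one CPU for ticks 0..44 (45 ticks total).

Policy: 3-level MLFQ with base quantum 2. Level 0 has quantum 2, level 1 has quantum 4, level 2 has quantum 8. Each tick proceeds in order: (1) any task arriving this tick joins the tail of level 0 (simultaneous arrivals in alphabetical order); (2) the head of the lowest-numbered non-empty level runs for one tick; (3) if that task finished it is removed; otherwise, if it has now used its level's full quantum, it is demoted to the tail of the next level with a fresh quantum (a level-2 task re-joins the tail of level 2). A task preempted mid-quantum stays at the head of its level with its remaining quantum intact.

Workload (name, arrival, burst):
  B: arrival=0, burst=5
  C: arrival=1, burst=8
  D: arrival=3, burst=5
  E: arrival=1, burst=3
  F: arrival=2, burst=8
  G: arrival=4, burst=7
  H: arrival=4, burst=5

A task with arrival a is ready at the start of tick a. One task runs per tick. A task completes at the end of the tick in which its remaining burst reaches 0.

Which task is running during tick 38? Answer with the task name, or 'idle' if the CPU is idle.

t=0: L0/L1/L2 = B/-/- → run B
t=1: L0/L1/L2 = BCE/-/- → run B
t=2: L0/L1/L2 = CEF/B/- → run C
t=3: L0/L1/L2 = CEFD/B/- → run C
t=4: L0/L1/L2 = EFDGH/BC/- → run E
t=5: L0/L1/L2 = EFDGH/BC/- → run E
t=6: L0/L1/L2 = FDGH/BCE/- → run F
t=7: L0/L1/L2 = FDGH/BCE/- → run F
t=8: L0/L1/L2 = DGH/BCEF/- → run D
t=9: L0/L1/L2 = DGH/BCEF/- → run D
t=10: L0/L1/L2 = GH/BCEFD/- → run G
t=11: L0/L1/L2 = GH/BCEFD/- → run G
t=12: L0/L1/L2 = H/BCEFDG/- → run H
t=13: L0/L1/L2 = H/BCEFDG/- → run H
t=14: L0/L1/L2 = -/BCEFDGH/- → run B
t=15: L0/L1/L2 = -/BCEFDGH/- → run B
t=16: L0/L1/L2 = -/BCEFDGH/- → run B
t=17: L0/L1/L2 = -/CEFDGH/- → run C
t=18: L0/L1/L2 = -/CEFDGH/- → run C
t=19: L0/L1/L2 = -/CEFDGH/- → run C
t=20: L0/L1/L2 = -/CEFDGH/- → run C
t=21: L0/L1/L2 = -/EFDGH/C → run E
t=22: L0/L1/L2 = -/FDGH/C → run F
t=23: L0/L1/L2 = -/FDGH/C → run F
t=24: L0/L1/L2 = -/FDGH/C → run F
t=25: L0/L1/L2 = -/FDGH/C → run F
t=26: L0/L1/L2 = -/DGH/CF → run D
t=27: L0/L1/L2 = -/DGH/CF → run D
t=28: L0/L1/L2 = -/DGH/CF → run D
t=29: L0/L1/L2 = -/GH/CF → run G
t=30: L0/L1/L2 = -/GH/CF → run G
t=31: L0/L1/L2 = -/GH/CF → run G
t=32: L0/L1/L2 = -/GH/CF → run G
t=33: L0/L1/L2 = -/H/CFG → run H
t=34: L0/L1/L2 = -/H/CFG → run H
t=35: L0/L1/L2 = -/H/CFG → run H
t=36: L0/L1/L2 = -/-/CFG → run C
t=37: L0/L1/L2 = -/-/CFG → run C
t=38: L0/L1/L2 = -/-/FG → run F
t=39: L0/L1/L2 = -/-/FG → run F
t=40: L0/L1/L2 = -/-/G → run G
t=41: (idle)
t=42: (idle)
t=43: (idle)
t=44: (idle)

running at tick 38 = F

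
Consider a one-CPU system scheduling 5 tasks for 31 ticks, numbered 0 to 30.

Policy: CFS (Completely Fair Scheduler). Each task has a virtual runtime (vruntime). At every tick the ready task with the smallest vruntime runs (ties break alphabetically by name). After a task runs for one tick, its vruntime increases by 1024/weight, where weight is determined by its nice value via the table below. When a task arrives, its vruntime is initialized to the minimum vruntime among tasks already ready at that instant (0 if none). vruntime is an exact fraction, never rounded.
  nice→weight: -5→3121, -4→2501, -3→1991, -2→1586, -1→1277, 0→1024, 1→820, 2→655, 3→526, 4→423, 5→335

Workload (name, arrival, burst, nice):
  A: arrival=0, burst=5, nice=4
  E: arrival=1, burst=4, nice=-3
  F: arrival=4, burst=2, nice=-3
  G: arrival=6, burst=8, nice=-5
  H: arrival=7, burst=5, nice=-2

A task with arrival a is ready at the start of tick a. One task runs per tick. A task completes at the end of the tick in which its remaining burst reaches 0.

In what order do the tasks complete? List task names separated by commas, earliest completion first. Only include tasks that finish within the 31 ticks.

completion order = E, F, G, H, A

t=0: vr[A=0] → run A
t=1: vr[A=1024/423 E=1024/423] → run A
t=2: vr[A=2048/423 E=1024/423] → run E
t=3: vr[A=2048/423 E=2471936/842193] → run E
t=4: vr[A=2048/423 E=2905088/842193 F=2905088/842193] → run E
t=5: vr[A=2048/423 E=3338240/842193 F=2905088/842193] → run F
t=6: vr[A=2048/423 E=3338240/842193 F=3338240/842193 G=3338240/842193] → run E
t=7: vr[A=2048/423 F=3338240/842193 G=3338240/842193 H=3338240/842193] → run F
t=8: vr[A=2048/423 G=3338240/842193 H=3338240/842193] → run G
t=9: vr[A=2048/423 G=11281052672/2628484353 H=3338240/842193] → run H
t=10: vr[A=2048/423 G=11281052672/2628484353 H=3078427136/667859049] → run G
t=11: vr[A=2048/423 G=12143458304/2628484353 H=3078427136/667859049] → run H
t=12: vr[A=2048/423 G=12143458304/2628484353 H=3509629952/667859049] → run G
t=13: vr[A=2048/423 G=13005863936/2628484353 H=3509629952/667859049] → run A
t=14: vr[A=1024/141 G=13005863936/2628484353 H=3509629952/667859049] → run G
t=15: vr[A=1024/141 G=13868269568/2628484353 H=3509629952/667859049] → run H
t=16: vr[A=1024/141 G=13868269568/2628484353 H=3940832768/667859049] → run G
t=17: vr[A=1024/141 G=14730675200/2628484353 H=3940832768/667859049] → run G
t=18: vr[A=1024/141 G=15593080832/2628484353 H=3940832768/667859049] → run H
t=19: vr[A=1024/141 G=15593080832/2628484353 H=4372035584/667859049] → run G
t=20: vr[A=1024/141 G=16455486464/2628484353 H=4372035584/667859049] → run G
t=21: vr[A=1024/141 H=4372035584/667859049] → run H
t=22: vr[A=1024/141] → run A
t=23: vr[A=4096/423] → run A
t=24: (idle)
t=25: (idle)
t=26: (idle)
t=27: (idle)
t=28: (idle)
t=29: (idle)
t=30: (idle)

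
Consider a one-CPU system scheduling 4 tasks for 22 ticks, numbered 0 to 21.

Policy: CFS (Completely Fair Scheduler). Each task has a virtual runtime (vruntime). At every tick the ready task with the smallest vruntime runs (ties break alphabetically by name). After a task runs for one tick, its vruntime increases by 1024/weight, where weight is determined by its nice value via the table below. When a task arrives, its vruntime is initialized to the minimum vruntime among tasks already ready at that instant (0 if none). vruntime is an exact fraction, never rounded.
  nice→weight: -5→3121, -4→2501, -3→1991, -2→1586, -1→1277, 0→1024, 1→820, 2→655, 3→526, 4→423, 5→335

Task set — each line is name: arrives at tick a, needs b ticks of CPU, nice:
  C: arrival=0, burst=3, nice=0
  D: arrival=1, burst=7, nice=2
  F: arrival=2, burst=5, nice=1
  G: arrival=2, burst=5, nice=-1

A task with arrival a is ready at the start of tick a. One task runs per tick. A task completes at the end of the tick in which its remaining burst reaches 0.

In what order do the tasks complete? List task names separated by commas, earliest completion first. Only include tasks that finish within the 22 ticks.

completion order = C, G, F, D

t=0: vr[C=0] → run C
t=1: vr[C=1 D=1] → run C
t=2: vr[C=2 D=1 F=1 G=1] → run D
t=3: vr[C=2 D=1679/655 F=1 G=1] → run F
t=4: vr[C=2 D=1679/655 F=461/205 G=1] → run G
t=5: vr[C=2 D=1679/655 F=461/205 G=2301/1277] → run G
t=6: vr[C=2 D=1679/655 F=461/205 G=3325/1277] → run C
t=7: vr[D=1679/655 F=461/205 G=3325/1277] → run F
t=8: vr[D=1679/655 F=717/205 G=3325/1277] → run D
t=9: vr[D=2703/655 F=717/205 G=3325/1277] → run G
t=10: vr[D=2703/655 F=717/205 G=4349/1277] → run G
t=11: vr[D=2703/655 F=717/205 G=5373/1277] → run F
t=12: vr[D=2703/655 F=973/205 G=5373/1277] → run D
t=13: vr[D=3727/655 F=973/205 G=5373/1277] → run G
t=14: vr[D=3727/655 F=973/205] → run F
t=15: vr[D=3727/655 F=1229/205] → run D
t=16: vr[D=4751/655 F=1229/205] → run F
t=17: vr[D=4751/655] → run D
t=18: vr[D=1155/131] → run D
t=19: vr[D=6799/655] → run D
t=20: (idle)
t=21: (idle)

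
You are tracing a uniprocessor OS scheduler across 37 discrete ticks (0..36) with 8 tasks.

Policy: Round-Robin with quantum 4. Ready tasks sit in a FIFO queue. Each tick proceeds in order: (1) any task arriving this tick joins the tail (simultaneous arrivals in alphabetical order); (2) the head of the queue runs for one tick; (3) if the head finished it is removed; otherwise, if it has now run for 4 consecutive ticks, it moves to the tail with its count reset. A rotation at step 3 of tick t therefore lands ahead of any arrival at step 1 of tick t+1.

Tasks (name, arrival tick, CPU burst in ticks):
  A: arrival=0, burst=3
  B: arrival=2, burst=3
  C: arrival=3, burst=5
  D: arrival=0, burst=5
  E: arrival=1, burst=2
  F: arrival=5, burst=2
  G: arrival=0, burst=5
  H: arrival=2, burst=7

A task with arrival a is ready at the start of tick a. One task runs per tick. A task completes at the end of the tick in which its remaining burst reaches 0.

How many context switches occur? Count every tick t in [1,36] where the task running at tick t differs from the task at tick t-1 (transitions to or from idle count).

context switches = 12

t=0: queue=[A,D,G] q_used=0 → run A
t=1: queue=[A,D,G,E] q_used=1 → run A
t=2: queue=[A,D,G,E,B,H] q_used=2 → run A
t=3: queue=[D,G,E,B,H,C] q_used=0 → run D
t=4: queue=[D,G,E,B,H,C] q_used=1 → run D
t=5: queue=[D,G,E,B,H,C,F] q_used=2 → run D
t=6: queue=[D,G,E,B,H,C,F] q_used=3 → run D
t=7: queue=[G,E,B,H,C,F,D] q_used=0 → run G
t=8: queue=[G,E,B,H,C,F,D] q_used=1 → run G
t=9: queue=[G,E,B,H,C,F,D] q_used=2 → run G
t=10: queue=[G,E,B,H,C,F,D] q_used=3 → run G
t=11: queue=[E,B,H,C,F,D,G] q_used=0 → run E
t=12: queue=[E,B,H,C,F,D,G] q_used=1 → run E
t=13: queue=[B,H,C,F,D,G] q_used=0 → run B
t=14: queue=[B,H,C,F,D,G] q_used=1 → run B
t=15: queue=[B,H,C,F,D,G] q_used=2 → run B
t=16: queue=[H,C,F,D,G] q_used=0 → run H
t=17: queue=[H,C,F,D,G] q_used=1 → run H
t=18: queue=[H,C,F,D,G] q_used=2 → run H
t=19: queue=[H,C,F,D,G] q_used=3 → run H
t=20: queue=[C,F,D,G,H] q_used=0 → run C
t=21: queue=[C,F,D,G,H] q_used=1 → run C
t=22: queue=[C,F,D,G,H] q_used=2 → run C
t=23: queue=[C,F,D,G,H] q_used=3 → run C
t=24: queue=[F,D,G,H,C] q_used=0 → run F
t=25: queue=[F,D,G,H,C] q_used=1 → run F
t=26: queue=[D,G,H,C] q_used=0 → run D
t=27: queue=[G,H,C] q_used=0 → run G
t=28: queue=[H,C] q_used=0 → run H
t=29: queue=[H,C] q_used=1 → run H
t=30: queue=[H,C] q_used=2 → run H
t=31: queue=[C] q_used=0 → run C
t=32: (idle)
t=33: (idle)
t=34: (idle)
t=35: (idle)
t=36: (idle)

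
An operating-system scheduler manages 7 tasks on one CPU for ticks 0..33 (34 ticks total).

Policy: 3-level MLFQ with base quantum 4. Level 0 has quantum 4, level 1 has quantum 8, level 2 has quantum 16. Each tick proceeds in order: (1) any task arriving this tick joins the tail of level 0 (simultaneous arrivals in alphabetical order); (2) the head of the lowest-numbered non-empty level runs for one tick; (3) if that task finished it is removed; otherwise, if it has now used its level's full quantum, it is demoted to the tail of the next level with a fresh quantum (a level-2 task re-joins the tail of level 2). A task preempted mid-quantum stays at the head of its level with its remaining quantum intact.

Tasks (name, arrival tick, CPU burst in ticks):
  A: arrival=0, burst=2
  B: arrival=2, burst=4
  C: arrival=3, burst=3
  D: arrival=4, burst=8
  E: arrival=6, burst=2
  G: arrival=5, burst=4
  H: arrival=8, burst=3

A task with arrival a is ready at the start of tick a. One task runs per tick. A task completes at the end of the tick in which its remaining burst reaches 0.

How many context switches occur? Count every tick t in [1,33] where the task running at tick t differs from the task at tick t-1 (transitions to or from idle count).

context switches = 8

t=0: L0/L1/L2 = A/-/- → run A
t=1: L0/L1/L2 = A/-/- → run A
t=2: L0/L1/L2 = B/-/- → run B
t=3: L0/L1/L2 = BC/-/- → run B
t=4: L0/L1/L2 = BCD/-/- → run B
t=5: L0/L1/L2 = BCDG/-/- → run B
t=6: L0/L1/L2 = CDGE/-/- → run C
t=7: L0/L1/L2 = CDGE/-/- → run C
t=8: L0/L1/L2 = CDGEH/-/- → run C
t=9: L0/L1/L2 = DGEH/-/- → run D
t=10: L0/L1/L2 = DGEH/-/- → run D
t=11: L0/L1/L2 = DGEH/-/- → run D
t=12: L0/L1/L2 = DGEH/-/- → run D
t=13: L0/L1/L2 = GEH/D/- → run G
t=14: L0/L1/L2 = GEH/D/- → run G
t=15: L0/L1/L2 = GEH/D/- → run G
t=16: L0/L1/L2 = GEH/D/- → run G
t=17: L0/L1/L2 = EH/D/- → run E
t=18: L0/L1/L2 = EH/D/- → run E
t=19: L0/L1/L2 = H/D/- → run H
t=20: L0/L1/L2 = H/D/- → run H
t=21: L0/L1/L2 = H/D/- → run H
t=22: L0/L1/L2 = -/D/- → run D
t=23: L0/L1/L2 = -/D/- → run D
t=24: L0/L1/L2 = -/D/- → run D
t=25: L0/L1/L2 = -/D/- → run D
t=26: (idle)
t=27: (idle)
t=28: (idle)
t=29: (idle)
t=30: (idle)
t=31: (idle)
t=32: (idle)
t=33: (idle)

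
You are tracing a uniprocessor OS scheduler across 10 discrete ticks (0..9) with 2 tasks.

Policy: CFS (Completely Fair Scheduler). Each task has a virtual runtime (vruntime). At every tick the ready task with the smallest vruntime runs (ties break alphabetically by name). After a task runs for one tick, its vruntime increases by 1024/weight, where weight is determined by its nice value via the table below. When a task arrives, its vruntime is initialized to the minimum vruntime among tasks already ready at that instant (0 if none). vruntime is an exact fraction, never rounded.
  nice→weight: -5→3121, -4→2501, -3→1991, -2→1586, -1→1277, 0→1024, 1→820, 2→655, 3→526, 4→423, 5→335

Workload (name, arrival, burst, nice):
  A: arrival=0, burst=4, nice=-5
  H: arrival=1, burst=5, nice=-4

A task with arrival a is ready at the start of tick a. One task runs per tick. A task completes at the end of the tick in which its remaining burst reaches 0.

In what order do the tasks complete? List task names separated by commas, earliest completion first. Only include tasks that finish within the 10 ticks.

t=0: vr[A=0] → run A
t=1: vr[A=1024/3121 H=1024/3121] → run A
t=2: vr[A=2048/3121 H=1024/3121] → run H
t=3: vr[A=2048/3121 H=5756928/7805621] → run A
t=4: vr[A=3072/3121 H=5756928/7805621] → run H
t=5: vr[A=3072/3121 H=8952832/7805621] → run A
t=6: vr[H=8952832/7805621] → run H
t=7: vr[H=12148736/7805621] → run H
t=8: vr[H=15344640/7805621] → run H
t=9: (idle)

completion order = A, H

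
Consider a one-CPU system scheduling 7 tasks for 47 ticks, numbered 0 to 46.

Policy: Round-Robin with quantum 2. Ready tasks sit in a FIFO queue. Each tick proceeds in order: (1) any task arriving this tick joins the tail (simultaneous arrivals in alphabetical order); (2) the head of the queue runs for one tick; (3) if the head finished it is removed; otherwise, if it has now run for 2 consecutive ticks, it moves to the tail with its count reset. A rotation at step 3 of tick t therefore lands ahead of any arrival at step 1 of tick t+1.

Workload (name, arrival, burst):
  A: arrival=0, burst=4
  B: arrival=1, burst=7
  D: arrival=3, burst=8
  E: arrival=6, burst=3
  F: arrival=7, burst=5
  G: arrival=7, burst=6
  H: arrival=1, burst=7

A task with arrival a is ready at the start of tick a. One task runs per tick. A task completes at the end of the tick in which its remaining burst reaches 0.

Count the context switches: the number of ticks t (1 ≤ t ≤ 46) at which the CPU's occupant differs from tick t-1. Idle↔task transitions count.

t=0: queue=[A] q_used=0 → run A
t=1: queue=[A,B,H] q_used=1 → run A
t=2: queue=[B,H,A] q_used=0 → run B
t=3: queue=[B,H,A,D] q_used=1 → run B
t=4: queue=[H,A,D,B] q_used=0 → run H
t=5: queue=[H,A,D,B] q_used=1 → run H
t=6: queue=[A,D,B,H,E] q_used=0 → run A
t=7: queue=[A,D,B,H,E,F,G] q_used=1 → run A
t=8: queue=[D,B,H,E,F,G] q_used=0 → run D
t=9: queue=[D,B,H,E,F,G] q_used=1 → run D
t=10: queue=[B,H,E,F,G,D] q_used=0 → run B
t=11: queue=[B,H,E,F,G,D] q_used=1 → run B
t=12: queue=[H,E,F,G,D,B] q_used=0 → run H
t=13: queue=[H,E,F,G,D,B] q_used=1 → run H
t=14: queue=[E,F,G,D,B,H] q_used=0 → run E
t=15: queue=[E,F,G,D,B,H] q_used=1 → run E
t=16: queue=[F,G,D,B,H,E] q_used=0 → run F
t=17: queue=[F,G,D,B,H,E] q_used=1 → run F
t=18: queue=[G,D,B,H,E,F] q_used=0 → run G
t=19: queue=[G,D,B,H,E,F] q_used=1 → run G
t=20: queue=[D,B,H,E,F,G] q_used=0 → run D
t=21: queue=[D,B,H,E,F,G] q_used=1 → run D
t=22: queue=[B,H,E,F,G,D] q_used=0 → run B
t=23: queue=[B,H,E,F,G,D] q_used=1 → run B
t=24: queue=[H,E,F,G,D,B] q_used=0 → run H
t=25: queue=[H,E,F,G,D,B] q_used=1 → run H
t=26: queue=[E,F,G,D,B,H] q_used=0 → run E
t=27: queue=[F,G,D,B,H] q_used=0 → run F
t=28: queue=[F,G,D,B,H] q_used=1 → run F
t=29: queue=[G,D,B,H,F] q_used=0 → run G
t=30: queue=[G,D,B,H,F] q_used=1 → run G
t=31: queue=[D,B,H,F,G] q_used=0 → run D
t=32: queue=[D,B,H,F,G] q_used=1 → run D
t=33: queue=[B,H,F,G,D] q_used=0 → run B
t=34: queue=[H,F,G,D] q_used=0 → run H
t=35: queue=[F,G,D] q_used=0 → run F
t=36: queue=[G,D] q_used=0 → run G
t=37: queue=[G,D] q_used=1 → run G
t=38: queue=[D] q_used=0 → run D
t=39: queue=[D] q_used=1 → run D
t=40: (idle)
t=41: (idle)
t=42: (idle)
t=43: (idle)
t=44: (idle)
t=45: (idle)
t=46: (idle)

context switches = 22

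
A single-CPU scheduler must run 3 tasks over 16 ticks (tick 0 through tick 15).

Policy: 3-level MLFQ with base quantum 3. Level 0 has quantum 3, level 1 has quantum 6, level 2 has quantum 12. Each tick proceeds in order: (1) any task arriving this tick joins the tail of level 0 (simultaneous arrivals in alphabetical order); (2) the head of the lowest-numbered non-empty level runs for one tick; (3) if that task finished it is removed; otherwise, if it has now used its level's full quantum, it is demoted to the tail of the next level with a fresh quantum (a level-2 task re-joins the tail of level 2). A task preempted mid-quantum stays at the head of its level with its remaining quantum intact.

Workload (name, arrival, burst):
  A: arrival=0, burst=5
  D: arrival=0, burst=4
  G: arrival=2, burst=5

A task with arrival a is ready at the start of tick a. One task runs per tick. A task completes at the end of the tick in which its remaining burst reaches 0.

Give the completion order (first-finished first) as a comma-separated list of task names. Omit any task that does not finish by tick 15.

t=0: L0/L1/L2 = AD/-/- → run A
t=1: L0/L1/L2 = AD/-/- → run A
t=2: L0/L1/L2 = ADG/-/- → run A
t=3: L0/L1/L2 = DG/A/- → run D
t=4: L0/L1/L2 = DG/A/- → run D
t=5: L0/L1/L2 = DG/A/- → run D
t=6: L0/L1/L2 = G/AD/- → run G
t=7: L0/L1/L2 = G/AD/- → run G
t=8: L0/L1/L2 = G/AD/- → run G
t=9: L0/L1/L2 = -/ADG/- → run A
t=10: L0/L1/L2 = -/ADG/- → run A
t=11: L0/L1/L2 = -/DG/- → run D
t=12: L0/L1/L2 = -/G/- → run G
t=13: L0/L1/L2 = -/G/- → run G
t=14: (idle)
t=15: (idle)

completion order = A, D, G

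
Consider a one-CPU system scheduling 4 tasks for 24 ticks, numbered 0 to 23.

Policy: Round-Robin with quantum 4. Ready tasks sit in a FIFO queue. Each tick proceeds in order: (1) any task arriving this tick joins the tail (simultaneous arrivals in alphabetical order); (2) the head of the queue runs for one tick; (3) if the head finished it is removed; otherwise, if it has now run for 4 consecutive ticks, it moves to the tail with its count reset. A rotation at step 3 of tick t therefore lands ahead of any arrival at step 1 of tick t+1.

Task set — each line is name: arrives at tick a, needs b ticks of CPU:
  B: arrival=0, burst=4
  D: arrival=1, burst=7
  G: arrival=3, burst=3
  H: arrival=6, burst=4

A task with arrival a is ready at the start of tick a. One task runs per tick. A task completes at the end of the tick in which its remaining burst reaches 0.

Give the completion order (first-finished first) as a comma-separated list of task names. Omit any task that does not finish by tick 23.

t=0: queue=[B] q_used=0 → run B
t=1: queue=[B,D] q_used=1 → run B
t=2: queue=[B,D] q_used=2 → run B
t=3: queue=[B,D,G] q_used=3 → run B
t=4: queue=[D,G] q_used=0 → run D
t=5: queue=[D,G] q_used=1 → run D
t=6: queue=[D,G,H] q_used=2 → run D
t=7: queue=[D,G,H] q_used=3 → run D
t=8: queue=[G,H,D] q_used=0 → run G
t=9: queue=[G,H,D] q_used=1 → run G
t=10: queue=[G,H,D] q_used=2 → run G
t=11: queue=[H,D] q_used=0 → run H
t=12: queue=[H,D] q_used=1 → run H
t=13: queue=[H,D] q_used=2 → run H
t=14: queue=[H,D] q_used=3 → run H
t=15: queue=[D] q_used=0 → run D
t=16: queue=[D] q_used=1 → run D
t=17: queue=[D] q_used=2 → run D
t=18: (idle)
t=19: (idle)
t=20: (idle)
t=21: (idle)
t=22: (idle)
t=23: (idle)

completion order = B, G, H, D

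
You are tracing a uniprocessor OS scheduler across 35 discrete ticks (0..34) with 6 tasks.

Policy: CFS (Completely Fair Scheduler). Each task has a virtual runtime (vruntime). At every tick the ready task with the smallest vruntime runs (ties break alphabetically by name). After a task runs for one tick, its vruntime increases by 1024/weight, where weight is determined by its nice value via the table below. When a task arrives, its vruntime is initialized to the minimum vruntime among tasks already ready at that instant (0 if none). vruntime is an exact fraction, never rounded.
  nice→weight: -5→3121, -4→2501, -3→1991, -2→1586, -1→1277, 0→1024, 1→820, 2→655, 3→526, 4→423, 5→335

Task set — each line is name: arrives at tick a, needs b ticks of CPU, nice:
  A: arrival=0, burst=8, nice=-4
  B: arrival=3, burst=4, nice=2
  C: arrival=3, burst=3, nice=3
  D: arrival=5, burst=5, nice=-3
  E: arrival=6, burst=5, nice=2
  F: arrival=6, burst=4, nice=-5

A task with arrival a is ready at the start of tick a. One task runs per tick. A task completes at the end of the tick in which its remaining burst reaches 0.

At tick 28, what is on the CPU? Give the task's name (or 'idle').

t=0: vr[A=0] → run A
t=1: vr[A=1024/2501] → run A
t=2: vr[A=2048/2501] → run A
t=3: vr[A=3072/2501 B=3072/2501 C=3072/2501] → run A
t=4: vr[A=4096/2501 B=3072/2501 C=3072/2501] → run B
t=5: vr[A=4096/2501 B=4573184/1638155 C=3072/2501 D=3072/2501] → run C
t=6: vr[A=4096/2501 B=4573184/1638155 C=2088448/657763 D=3072/2501 E=3072/2501 F=3072/2501] → run D
t=7: vr[A=4096/2501 B=4573184/1638155 C=2088448/657763 D=8677376/4979491 E=3072/2501 F=3072/2501] → run E
t=8: vr[A=4096/2501 B=4573184/1638155 C=2088448/657763 D=8677376/4979491 E=4573184/1638155 F=3072/2501] → run F
t=9: vr[A=4096/2501 B=4573184/1638155 C=2088448/657763 D=8677376/4979491 E=4573184/1638155 F=12148736/7805621] → run F
t=10: vr[A=4096/2501 B=4573184/1638155 C=2088448/657763 D=8677376/4979491 E=4573184/1638155 F=14709760/7805621] → run A
t=11: vr[A=5120/2501 B=4573184/1638155 C=2088448/657763 D=8677376/4979491 E=4573184/1638155 F=14709760/7805621] → run D
t=12: vr[A=5120/2501 B=4573184/1638155 C=2088448/657763 D=11238400/4979491 E=4573184/1638155 F=14709760/7805621] → run F
t=13: vr[A=5120/2501 B=4573184/1638155 C=2088448/657763 D=11238400/4979491 E=4573184/1638155 F=17270784/7805621] → run A
t=14: vr[A=6144/2501 B=4573184/1638155 C=2088448/657763 D=11238400/4979491 E=4573184/1638155 F=17270784/7805621] → run F
t=15: vr[A=6144/2501 B=4573184/1638155 C=2088448/657763 D=11238400/4979491 E=4573184/1638155] → run D
t=16: vr[A=6144/2501 B=4573184/1638155 C=2088448/657763 D=13799424/4979491 E=4573184/1638155] → run A
t=17: vr[A=7168/2501 B=4573184/1638155 C=2088448/657763 D=13799424/4979491 E=4573184/1638155] → run D
t=18: vr[A=7168/2501 B=4573184/1638155 C=2088448/657763 D=16360448/4979491 E=4573184/1638155] → run B
t=19: vr[A=7168/2501 B=7134208/1638155 C=2088448/657763 D=16360448/4979491 E=4573184/1638155] → run E
t=20: vr[A=7168/2501 B=7134208/1638155 C=2088448/657763 D=16360448/4979491 E=7134208/1638155] → run A
t=21: vr[B=7134208/1638155 C=2088448/657763 D=16360448/4979491 E=7134208/1638155] → run C
t=22: vr[B=7134208/1638155 C=3368960/657763 D=16360448/4979491 E=7134208/1638155] → run D
t=23: vr[B=7134208/1638155 C=3368960/657763 E=7134208/1638155] → run B
t=24: vr[B=9695232/1638155 C=3368960/657763 E=7134208/1638155] → run E
t=25: vr[B=9695232/1638155 C=3368960/657763 E=9695232/1638155] → run C
t=26: vr[B=9695232/1638155 E=9695232/1638155] → run B
t=27: vr[E=9695232/1638155] → run E
t=28: vr[E=12256256/1638155] → run E
t=29: (idle)
t=30: (idle)
t=31: (idle)
t=32: (idle)
t=33: (idle)
t=34: (idle)

running at tick 28 = E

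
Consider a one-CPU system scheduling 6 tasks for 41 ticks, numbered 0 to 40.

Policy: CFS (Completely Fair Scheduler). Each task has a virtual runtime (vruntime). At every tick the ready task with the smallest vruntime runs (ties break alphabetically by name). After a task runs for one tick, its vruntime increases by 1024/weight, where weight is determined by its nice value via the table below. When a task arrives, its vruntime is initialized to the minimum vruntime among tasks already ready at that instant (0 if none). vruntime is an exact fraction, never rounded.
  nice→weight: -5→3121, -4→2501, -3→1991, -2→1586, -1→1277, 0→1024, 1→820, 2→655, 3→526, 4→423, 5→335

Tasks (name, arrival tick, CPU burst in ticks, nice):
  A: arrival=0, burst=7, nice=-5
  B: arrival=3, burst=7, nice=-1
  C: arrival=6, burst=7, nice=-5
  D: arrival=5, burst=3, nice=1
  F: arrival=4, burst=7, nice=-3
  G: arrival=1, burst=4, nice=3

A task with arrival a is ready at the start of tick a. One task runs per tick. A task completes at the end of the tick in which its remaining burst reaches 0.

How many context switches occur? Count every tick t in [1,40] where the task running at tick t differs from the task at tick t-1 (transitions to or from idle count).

t=0: vr[A=0] → run A
t=1: vr[A=1024/3121 G=1024/3121] → run A
t=2: vr[A=2048/3121 G=1024/3121] → run G
t=3: vr[A=2048/3121 B=2048/3121 G=1867264/820823] → run A
t=4: vr[A=3072/3121 B=2048/3121 F=2048/3121 G=1867264/820823] → run B
t=5: vr[A=3072/3121 B=5811200/3985517 D=2048/3121 F=2048/3121 G=1867264/820823] → run D
t=6: vr[A=3072/3121 B=5811200/3985517 C=2048/3121 D=1218816/639805 F=2048/3121 G=1867264/820823] → run C
t=7: vr[A=3072/3121 B=5811200/3985517 C=3072/3121 D=1218816/639805 F=2048/3121 G=1867264/820823] → run F
t=8: vr[A=3072/3121 B=5811200/3985517 C=3072/3121 D=1218816/639805 F=7273472/6213911 G=1867264/820823] → run A
t=9: vr[A=4096/3121 B=5811200/3985517 C=3072/3121 D=1218816/639805 F=7273472/6213911 G=1867264/820823] → run C
t=10: vr[A=4096/3121 B=5811200/3985517 C=4096/3121 D=1218816/639805 F=7273472/6213911 G=1867264/820823] → run F
t=11: vr[A=4096/3121 B=5811200/3985517 C=4096/3121 D=1218816/639805 F=10469376/6213911 G=1867264/820823] → run A
t=12: vr[A=5120/3121 B=5811200/3985517 C=4096/3121 D=1218816/639805 F=10469376/6213911 G=1867264/820823] → run C
t=13: vr[A=5120/3121 B=5811200/3985517 C=5120/3121 D=1218816/639805 F=10469376/6213911 G=1867264/820823] → run B
t=14: vr[A=5120/3121 B=9007104/3985517 C=5120/3121 D=1218816/639805 F=10469376/6213911 G=1867264/820823] → run A
t=15: vr[A=6144/3121 B=9007104/3985517 C=5120/3121 D=1218816/639805 F=10469376/6213911 G=1867264/820823] → run C
t=16: vr[A=6144/3121 B=9007104/3985517 C=6144/3121 D=1218816/639805 F=10469376/6213911 G=1867264/820823] → run F
t=17: vr[A=6144/3121 B=9007104/3985517 C=6144/3121 D=1218816/639805 F=13665280/6213911 G=1867264/820823] → run D
t=18: vr[A=6144/3121 B=9007104/3985517 C=6144/3121 D=2017792/639805 F=13665280/6213911 G=1867264/820823] → run A
t=19: vr[B=9007104/3985517 C=6144/3121 D=2017792/639805 F=13665280/6213911 G=1867264/820823] → run C
t=20: vr[B=9007104/3985517 C=7168/3121 D=2017792/639805 F=13665280/6213911 G=1867264/820823] → run F
t=21: vr[B=9007104/3985517 C=7168/3121 D=2017792/639805 F=16861184/6213911 G=1867264/820823] → run B
t=22: vr[B=12203008/3985517 C=7168/3121 D=2017792/639805 F=16861184/6213911 G=1867264/820823] → run G
t=23: vr[B=12203008/3985517 C=7168/3121 D=2017792/639805 F=16861184/6213911 G=3465216/820823] → run C
t=24: vr[B=12203008/3985517 C=8192/3121 D=2017792/639805 F=16861184/6213911 G=3465216/820823] → run C
t=25: vr[B=12203008/3985517 D=2017792/639805 F=16861184/6213911 G=3465216/820823] → run F
t=26: vr[B=12203008/3985517 D=2017792/639805 F=20057088/6213911 G=3465216/820823] → run B
t=27: vr[B=15398912/3985517 D=2017792/639805 F=20057088/6213911 G=3465216/820823] → run D
t=28: vr[B=15398912/3985517 F=20057088/6213911 G=3465216/820823] → run F
t=29: vr[B=15398912/3985517 F=23252992/6213911 G=3465216/820823] → run F
t=30: vr[B=15398912/3985517 G=3465216/820823] → run B
t=31: vr[B=18594816/3985517 G=3465216/820823] → run G
t=32: vr[B=18594816/3985517 G=5063168/820823] → run B
t=33: vr[B=21790720/3985517 G=5063168/820823] → run B
t=34: vr[G=5063168/820823] → run G
t=35: (idle)
t=36: (idle)
t=37: (idle)
t=38: (idle)
t=39: (idle)
t=40: (idle)

context switches = 31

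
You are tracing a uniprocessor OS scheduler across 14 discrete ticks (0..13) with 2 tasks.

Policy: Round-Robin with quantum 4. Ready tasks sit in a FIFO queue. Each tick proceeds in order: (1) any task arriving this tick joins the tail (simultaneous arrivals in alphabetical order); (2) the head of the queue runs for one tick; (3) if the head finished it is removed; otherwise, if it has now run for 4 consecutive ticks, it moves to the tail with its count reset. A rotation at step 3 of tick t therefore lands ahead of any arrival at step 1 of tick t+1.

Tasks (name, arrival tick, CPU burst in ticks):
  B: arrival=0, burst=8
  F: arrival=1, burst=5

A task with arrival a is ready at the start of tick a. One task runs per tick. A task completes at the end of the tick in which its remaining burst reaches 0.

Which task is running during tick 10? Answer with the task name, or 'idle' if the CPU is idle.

running at tick 10 = B

t=0: queue=[B] q_used=0 → run B
t=1: queue=[B,F] q_used=1 → run B
t=2: queue=[B,F] q_used=2 → run B
t=3: queue=[B,F] q_used=3 → run B
t=4: queue=[F,B] q_used=0 → run F
t=5: queue=[F,B] q_used=1 → run F
t=6: queue=[F,B] q_used=2 → run F
t=7: queue=[F,B] q_used=3 → run F
t=8: queue=[B,F] q_used=0 → run B
t=9: queue=[B,F] q_used=1 → run B
t=10: queue=[B,F] q_used=2 → run B
t=11: queue=[B,F] q_used=3 → run B
t=12: queue=[F] q_used=0 → run F
t=13: (idle)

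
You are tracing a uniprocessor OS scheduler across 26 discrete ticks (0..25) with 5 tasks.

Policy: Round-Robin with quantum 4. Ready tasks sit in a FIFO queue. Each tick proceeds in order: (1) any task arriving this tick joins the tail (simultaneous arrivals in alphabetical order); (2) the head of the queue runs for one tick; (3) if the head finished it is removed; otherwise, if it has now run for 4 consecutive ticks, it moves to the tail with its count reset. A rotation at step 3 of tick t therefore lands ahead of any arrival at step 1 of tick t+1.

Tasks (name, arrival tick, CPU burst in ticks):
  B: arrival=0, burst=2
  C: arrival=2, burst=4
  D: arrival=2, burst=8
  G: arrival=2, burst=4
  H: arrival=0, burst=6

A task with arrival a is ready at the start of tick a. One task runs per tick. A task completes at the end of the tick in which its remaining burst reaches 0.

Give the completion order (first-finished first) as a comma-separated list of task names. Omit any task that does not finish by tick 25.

t=0: queue=[B,H] q_used=0 → run B
t=1: queue=[B,H] q_used=1 → run B
t=2: queue=[H,C,D,G] q_used=0 → run H
t=3: queue=[H,C,D,G] q_used=1 → run H
t=4: queue=[H,C,D,G] q_used=2 → run H
t=5: queue=[H,C,D,G] q_used=3 → run H
t=6: queue=[C,D,G,H] q_used=0 → run C
t=7: queue=[C,D,G,H] q_used=1 → run C
t=8: queue=[C,D,G,H] q_used=2 → run C
t=9: queue=[C,D,G,H] q_used=3 → run C
t=10: queue=[D,G,H] q_used=0 → run D
t=11: queue=[D,G,H] q_used=1 → run D
t=12: queue=[D,G,H] q_used=2 → run D
t=13: queue=[D,G,H] q_used=3 → run D
t=14: queue=[G,H,D] q_used=0 → run G
t=15: queue=[G,H,D] q_used=1 → run G
t=16: queue=[G,H,D] q_used=2 → run G
t=17: queue=[G,H,D] q_used=3 → run G
t=18: queue=[H,D] q_used=0 → run H
t=19: queue=[H,D] q_used=1 → run H
t=20: queue=[D] q_used=0 → run D
t=21: queue=[D] q_used=1 → run D
t=22: queue=[D] q_used=2 → run D
t=23: queue=[D] q_used=3 → run D
t=24: (idle)
t=25: (idle)

completion order = B, C, G, H, D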